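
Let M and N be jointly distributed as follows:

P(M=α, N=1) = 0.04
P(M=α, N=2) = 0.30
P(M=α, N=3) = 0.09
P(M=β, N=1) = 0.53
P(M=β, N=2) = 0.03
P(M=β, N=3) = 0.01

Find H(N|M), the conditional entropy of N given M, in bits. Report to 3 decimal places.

0.737 bits

Chain rule: H(N|M) = H(M,N) − H(M).
Marginals: p(M) = (0.4300, 0.5700), p(N) = (0.5700, 0.3300, 0.1000).
H(M,N) = 1.7231 bits; H(M) = 0.9858 bits.
H(N|M) = 1.7231 − 0.9858 = 0.737 bits.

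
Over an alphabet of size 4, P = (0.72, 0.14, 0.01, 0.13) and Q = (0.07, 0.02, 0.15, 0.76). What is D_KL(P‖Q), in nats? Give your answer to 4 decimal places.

1.6939 nats

D(P‖Q) = Σ p·ln(p/q).
  0.72·ln(0.72/0.07) = 1.67814
  0.14·ln(0.14/0.02) = 0.27243
  0.01·ln(0.01/0.15) = -0.02708
  0.13·ln(0.13/0.76) = -0.22955
D(P‖Q) = 1.6939 nats.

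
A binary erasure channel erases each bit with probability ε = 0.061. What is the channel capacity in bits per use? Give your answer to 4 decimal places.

0.9390 bits

Binary erasure channel: capacity C = 1 − ε.
C = 1 − 0.061 = 0.9390 bits per channel use.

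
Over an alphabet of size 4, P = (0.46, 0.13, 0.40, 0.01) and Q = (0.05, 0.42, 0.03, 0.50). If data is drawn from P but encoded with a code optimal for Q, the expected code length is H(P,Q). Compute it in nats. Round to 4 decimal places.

2.9004 nats

H(P,Q) = −Σ p·ln q.
  −0.46·ln(0.05) = 1.37804
  −0.13·ln(0.42) = 0.11278
  −0.40·ln(0.03) = 1.40262
  −0.01·ln(0.50) = 0.00693
H(P,Q) = 2.9004 nats.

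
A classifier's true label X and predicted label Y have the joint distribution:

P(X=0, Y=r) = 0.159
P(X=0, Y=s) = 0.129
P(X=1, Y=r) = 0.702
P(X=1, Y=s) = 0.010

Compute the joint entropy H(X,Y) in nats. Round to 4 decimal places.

H(X,Y) = −Σ p(x,y)·ln p(x,y) over all 4 cells.
  cell (0,r): −0.159·ln0.159 = 0.29238
  cell (0,s): −0.129·ln0.129 = 0.26418
  cell (1,r): −0.702·ln0.702 = 0.24838
  cell (1,s): −0.010·ln0.010 = 0.04605
Sum = 0.8510 nats.

0.8510 nats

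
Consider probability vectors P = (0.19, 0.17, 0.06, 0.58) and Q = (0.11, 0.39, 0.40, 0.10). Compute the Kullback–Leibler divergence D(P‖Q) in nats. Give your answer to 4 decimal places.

0.8684 nats

D(P‖Q) = Σ p·ln(p/q).
  0.19·ln(0.19/0.11) = 0.10384
  0.17·ln(0.17/0.39) = -0.14116
  0.06·ln(0.06/0.40) = -0.11383
  0.58·ln(0.58/0.10) = 1.01956
D(P‖Q) = 0.8684 nats.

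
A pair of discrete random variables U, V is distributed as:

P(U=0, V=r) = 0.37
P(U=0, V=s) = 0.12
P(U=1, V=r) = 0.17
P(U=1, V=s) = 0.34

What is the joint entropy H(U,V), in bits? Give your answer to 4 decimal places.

H(U,V) = −Σ p(x,y)·log₂ p(x,y) over all 4 cells.
  cell (0,r): −0.37·log₂0.37 = 0.53073
  cell (0,s): −0.12·log₂0.12 = 0.36707
  cell (1,r): −0.17·log₂0.17 = 0.43459
  cell (1,s): −0.34·log₂0.34 = 0.52917
Sum = 1.8616 bits.

1.8616 bits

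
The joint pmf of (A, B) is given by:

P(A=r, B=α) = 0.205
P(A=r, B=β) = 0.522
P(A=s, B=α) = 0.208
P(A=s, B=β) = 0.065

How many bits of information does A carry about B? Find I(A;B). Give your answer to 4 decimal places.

0.1380 bits

Marginals: p(A) = (0.7270, 0.2730), p(B) = (0.4130, 0.5870).
I(A;B) = Σ p(x,y)·log₂[p(x,y)/(p(x)p(y))].
  (r,α): 0.205·log₂(0.6828) = -0.11286
  (r,β): 0.522·log₂(1.2232) = 0.15173
  (s,α): 0.208·log₂(1.8448) = 0.18376
  (s,β): 0.065·log₂(0.4056) = -0.08462
Sum = 0.1380 bits.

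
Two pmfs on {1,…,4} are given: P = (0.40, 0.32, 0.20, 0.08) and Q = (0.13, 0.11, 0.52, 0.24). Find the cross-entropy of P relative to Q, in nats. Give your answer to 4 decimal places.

1.7674 nats

H(P,Q) = −Σ p·ln q.
  −0.40·ln(0.13) = 0.81609
  −0.32·ln(0.11) = 0.70633
  −0.20·ln(0.52) = 0.13079
  −0.08·ln(0.24) = 0.11417
H(P,Q) = 1.7674 nats.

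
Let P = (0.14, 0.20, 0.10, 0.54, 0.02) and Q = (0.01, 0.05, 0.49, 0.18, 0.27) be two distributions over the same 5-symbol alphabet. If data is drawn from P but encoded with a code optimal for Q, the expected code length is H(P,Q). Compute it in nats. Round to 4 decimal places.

H(P,Q) = −Σ p·ln q.
  −0.14·ln(0.01) = 0.64472
  −0.20·ln(0.05) = 0.59915
  −0.10·ln(0.49) = 0.07133
  −0.54·ln(0.18) = 0.92599
  −0.02·ln(0.27) = 0.02619
H(P,Q) = 2.2674 nats.

2.2674 nats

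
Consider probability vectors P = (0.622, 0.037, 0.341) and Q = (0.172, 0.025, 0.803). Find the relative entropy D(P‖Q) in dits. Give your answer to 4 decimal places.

0.2267 dits

D(P‖Q) = Σ p·log₁₀(p/q).
  0.622·log₁₀(0.622/0.172) = 0.34724
  0.037·log₁₀(0.037/0.025) = 0.00630
  0.341·log₁₀(0.341/0.803) = -0.12684
D(P‖Q) = 0.2267 dits.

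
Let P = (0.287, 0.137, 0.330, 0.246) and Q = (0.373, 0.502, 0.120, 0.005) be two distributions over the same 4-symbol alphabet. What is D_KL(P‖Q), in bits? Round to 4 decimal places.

1.4991 bits

D(P‖Q) = Σ p·log₂(p/q).
  0.287·log₂(0.287/0.373) = -0.10852
  0.137·log₂(0.137/0.502) = -0.25667
  0.330·log₂(0.330/0.120) = 0.48161
  0.246·log₂(0.246/0.005) = 1.38266
D(P‖Q) = 1.4991 bits.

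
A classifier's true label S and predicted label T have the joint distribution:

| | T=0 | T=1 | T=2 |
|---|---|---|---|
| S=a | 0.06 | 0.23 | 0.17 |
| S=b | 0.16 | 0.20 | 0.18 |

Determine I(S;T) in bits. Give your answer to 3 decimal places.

0.031 bits

Marginals: p(S) = (0.4600, 0.5400), p(T) = (0.2200, 0.4300, 0.3500).
I(S;T) = Σ p(x,y)·log₂[p(x,y)/(p(x)p(y))].
  (a,0): 0.06·log₂(0.5929) = -0.0453
  (a,1): 0.23·log₂(1.1628) = 0.0500
  (a,2): 0.17·log₂(1.0559) = 0.0133
  (b,0): 0.16·log₂(1.3468) = 0.0687
  (b,1): 0.20·log₂(0.8613) = -0.0431
  (b,2): 0.18·log₂(0.9524) = -0.0127
Sum = 0.031 bits.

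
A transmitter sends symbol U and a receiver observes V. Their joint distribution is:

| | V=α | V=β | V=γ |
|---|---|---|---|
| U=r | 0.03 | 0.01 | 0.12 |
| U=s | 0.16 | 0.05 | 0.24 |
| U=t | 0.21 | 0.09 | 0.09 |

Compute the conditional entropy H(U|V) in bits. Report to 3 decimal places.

Chain rule: H(U|V) = H(U,V) − H(V).
Marginals: p(U) = (0.1600, 0.4500, 0.3900), p(V) = (0.4000, 0.1500, 0.4500).
H(U,V) = 2.8167 bits; H(V) = 1.4577 bits.
H(U|V) = 2.8167 − 1.4577 = 1.359 bits.

1.359 bits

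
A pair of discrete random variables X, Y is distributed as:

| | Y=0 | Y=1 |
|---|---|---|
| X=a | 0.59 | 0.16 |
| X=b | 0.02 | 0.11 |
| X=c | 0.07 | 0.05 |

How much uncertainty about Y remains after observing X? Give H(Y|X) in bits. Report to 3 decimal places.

0.759 bits

Marginals: p(X) = (0.7500, 0.1300, 0.1200), p(Y) = (0.6800, 0.3200).
H(Y|X) = Σ p(X) · H(Y|X=·).
  X=a: p=0.7500, H(Y|X=a) = 0.7478
  X=b: p=0.1300, H(Y|X=b) = 0.6194
  X=c: p=0.1200, H(Y|X=c) = 0.9799
Weighted sum = 0.759 bits.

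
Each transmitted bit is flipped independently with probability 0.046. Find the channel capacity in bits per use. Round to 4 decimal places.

Binary symmetric channel: C = 1 − h₂(ε) where h₂ is the binary entropy function.
h₂(0.046) = −0.046·log₂0.046 − 0.954·log₂0.954 = 0.2692.
C = 1 − 0.2692 = 0.7308 bits per channel use.

0.7308 bits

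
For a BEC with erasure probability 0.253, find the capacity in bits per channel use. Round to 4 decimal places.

0.7470 bits

Binary erasure channel: capacity C = 1 − ε.
C = 1 − 0.253 = 0.7470 bits per channel use.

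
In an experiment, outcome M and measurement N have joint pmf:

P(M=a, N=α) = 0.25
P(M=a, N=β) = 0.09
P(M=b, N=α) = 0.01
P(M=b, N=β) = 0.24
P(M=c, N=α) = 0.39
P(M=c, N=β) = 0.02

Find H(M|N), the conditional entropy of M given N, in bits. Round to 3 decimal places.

Chain rule: H(M|N) = H(M,N) − H(N).
Marginals: p(M) = (0.3400, 0.2500, 0.4100), p(N) = (0.6500, 0.3500).
H(M,N) = 2.0159 bits; H(N) = 0.9341 bits.
H(M|N) = 2.0159 − 0.9341 = 1.082 bits.

1.082 bits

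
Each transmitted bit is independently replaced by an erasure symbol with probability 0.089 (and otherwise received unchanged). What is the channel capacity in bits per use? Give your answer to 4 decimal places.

0.9110 bits

Binary erasure channel: capacity C = 1 − ε.
C = 1 − 0.089 = 0.9110 bits per channel use.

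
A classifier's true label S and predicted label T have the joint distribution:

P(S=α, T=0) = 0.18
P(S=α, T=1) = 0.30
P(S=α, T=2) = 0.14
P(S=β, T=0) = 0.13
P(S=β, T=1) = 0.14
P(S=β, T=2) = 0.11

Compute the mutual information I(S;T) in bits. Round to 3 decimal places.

Marginals: p(S) = (0.6200, 0.3800), p(T) = (0.3100, 0.4400, 0.2500).
I(S;T) = Σ p(x,y)·log₂[p(x,y)/(p(x)p(y))].
  (α,0): 0.18·log₂(0.9365) = -0.0170
  (α,1): 0.30·log₂(1.0997) = 0.0411
  (α,2): 0.14·log₂(0.9032) = -0.0206
  (β,0): 0.13·log₂(1.1036) = 0.0185
  (β,1): 0.14·log₂(0.8373) = -0.0359
  (β,2): 0.11·log₂(1.1579) = 0.0233
Sum = 0.009 bits.

0.009 bits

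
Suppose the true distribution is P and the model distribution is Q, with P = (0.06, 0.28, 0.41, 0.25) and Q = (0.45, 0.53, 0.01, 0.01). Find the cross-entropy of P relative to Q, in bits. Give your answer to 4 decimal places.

4.7105 bits

H(P,Q) = −Σ p·log₂ q.
  −0.06·log₂(0.45) = 0.06912
  −0.28·log₂(0.53) = 0.25646
  −0.41·log₂(0.01) = 2.72398
  −0.25·log₂(0.01) = 1.66096
H(P,Q) = 4.7105 bits.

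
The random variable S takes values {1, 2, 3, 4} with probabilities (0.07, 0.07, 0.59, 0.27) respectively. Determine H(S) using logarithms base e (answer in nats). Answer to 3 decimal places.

1.037 nats

H(S) = −Σ p·ln p.
  −(0.07)·ln(0.07) = 0.1861
  −(0.07)·ln(0.07) = 0.1861
  −(0.59)·ln(0.59) = 0.3113
  −(0.27)·ln(0.27) = 0.3535
Sum: 0.1861 + 0.1861 + 0.3113 + 0.3535 = 1.037 nats.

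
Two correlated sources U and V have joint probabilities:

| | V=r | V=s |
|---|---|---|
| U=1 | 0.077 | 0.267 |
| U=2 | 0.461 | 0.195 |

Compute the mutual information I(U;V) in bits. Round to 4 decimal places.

Marginals: p(U) = (0.3440, 0.6560), p(V) = (0.5380, 0.4620).
I(U;V) = H(U) + H(V) − H(U,V).
H(U) = 0.9286, H(V) = 0.9958, H(U,V) = 1.7684.
I(U;V) = 0.9286 + 0.9958 − 1.7684 = 0.1560 bits.

0.1560 bits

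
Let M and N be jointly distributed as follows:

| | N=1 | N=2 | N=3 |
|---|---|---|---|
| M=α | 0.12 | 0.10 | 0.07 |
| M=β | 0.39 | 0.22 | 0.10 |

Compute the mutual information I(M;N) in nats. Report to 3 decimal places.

Marginals: p(M) = (0.2900, 0.7100), p(N) = (0.5100, 0.3200, 0.1700).
I(M;N) = H(M) + H(N) − H(M,N).
H(M) = 0.6022, H(N) = 1.0093, H(M,N) = 1.6014.
I(M;N) = 0.6022 + 1.0093 − 1.6014 = 0.010 nats.

0.010 nats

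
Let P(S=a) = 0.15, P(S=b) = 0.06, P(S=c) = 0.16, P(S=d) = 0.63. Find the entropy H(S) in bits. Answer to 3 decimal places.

1.497 bits

H(S) = −Σ p·log₂ p.
  −(0.15)·log₂(0.15) = 0.4105
  −(0.06)·log₂(0.06) = 0.2435
  −(0.16)·log₂(0.16) = 0.4230
  −(0.63)·log₂(0.63) = 0.4199
Sum: 0.4105 + 0.2435 + 0.4230 + 0.4199 = 1.497 bits.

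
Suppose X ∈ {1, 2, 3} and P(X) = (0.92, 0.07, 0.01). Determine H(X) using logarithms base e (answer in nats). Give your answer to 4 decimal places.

0.3089 nats

H(X) = −Σ p·ln p.
  −(0.92)·ln(0.92) = 0.07671
  −(0.07)·ln(0.07) = 0.18615
  −(0.01)·ln(0.01) = 0.04605
Sum: 0.07671 + 0.18615 + 0.04605 = 0.3089 nats.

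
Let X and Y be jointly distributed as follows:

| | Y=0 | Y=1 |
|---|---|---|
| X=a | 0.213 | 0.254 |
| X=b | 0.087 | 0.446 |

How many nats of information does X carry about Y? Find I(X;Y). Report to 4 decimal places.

0.0518 nats

Marginals: p(X) = (0.4670, 0.5330), p(Y) = (0.3000, 0.7000).
I(X;Y) = Σ p(x,y)·ln[p(x,y)/(p(x)p(y))].
  (a,0): 0.213·ln(1.5203) = 0.08923
  (a,1): 0.254·ln(0.7770) = -0.06409
  (b,0): 0.087·ln(0.5441) = -0.05295
  (b,1): 0.446·ln(1.1954) = 0.07960
Sum = 0.0518 nats.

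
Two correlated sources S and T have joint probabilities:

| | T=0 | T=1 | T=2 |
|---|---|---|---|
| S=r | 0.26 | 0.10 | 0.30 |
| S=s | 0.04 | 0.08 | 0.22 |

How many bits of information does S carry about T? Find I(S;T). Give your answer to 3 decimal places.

Marginals: p(S) = (0.6600, 0.3400), p(T) = (0.3000, 0.1800, 0.5200).
I(S;T) = Σ p(x,y)·log₂[p(x,y)/(p(x)p(y))].
  (r,0): 0.26·log₂(1.3131) = 0.1022
  (r,1): 0.10·log₂(0.8418) = -0.0249
  (r,2): 0.30·log₂(0.8741) = -0.0582
  (s,0): 0.04·log₂(0.3922) = -0.0540
  (s,1): 0.08·log₂(1.3072) = 0.0309
  (s,2): 0.22·log₂(1.2443) = 0.0694
Sum = 0.065 bits.

0.065 bits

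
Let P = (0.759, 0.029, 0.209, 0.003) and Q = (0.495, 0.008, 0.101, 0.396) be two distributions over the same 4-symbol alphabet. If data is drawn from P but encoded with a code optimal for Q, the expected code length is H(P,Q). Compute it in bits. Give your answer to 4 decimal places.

H(P,Q) = −Σ p·log₂ q.
  −0.759·log₂(0.495) = 0.77001
  −0.029·log₂(0.008) = 0.20201
  −0.209·log₂(0.101) = 0.69128
  −0.003·log₂(0.396) = 0.00401
H(P,Q) = 1.6673 bits.

1.6673 bits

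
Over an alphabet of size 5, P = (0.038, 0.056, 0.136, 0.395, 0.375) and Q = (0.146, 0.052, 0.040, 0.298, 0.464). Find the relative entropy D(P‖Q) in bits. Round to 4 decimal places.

0.2177 bits

D(P‖Q) = Σ p·log₂(p/q).
  0.038·log₂(0.038/0.146) = -0.07379
  0.056·log₂(0.056/0.052) = 0.00599
  0.136·log₂(0.136/0.040) = 0.24011
  0.395·log₂(0.395/0.298) = 0.16058
  0.375·log₂(0.375/0.464) = -0.11521
D(P‖Q) = 0.2177 bits.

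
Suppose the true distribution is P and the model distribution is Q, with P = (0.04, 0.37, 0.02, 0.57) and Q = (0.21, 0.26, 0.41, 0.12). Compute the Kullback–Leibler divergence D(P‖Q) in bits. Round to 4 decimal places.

1.2868 bits

D(P‖Q) = Σ p·log₂(p/q).
  0.04·log₂(0.04/0.21) = -0.09569
  0.37·log₂(0.37/0.26) = 0.18834
  0.02·log₂(0.02/0.41) = -0.08715
  0.57·log₂(0.57/0.12) = 1.28132
D(P‖Q) = 1.2868 bits.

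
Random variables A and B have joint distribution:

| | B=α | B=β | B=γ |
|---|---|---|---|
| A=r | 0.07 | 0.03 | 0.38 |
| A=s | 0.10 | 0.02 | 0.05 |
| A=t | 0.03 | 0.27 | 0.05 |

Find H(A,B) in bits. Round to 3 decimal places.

H(A,B) = −Σ p(x,y)·log₂ p(x,y) over all 9 cells.
  cell (r,α): −0.07·log₂0.07 = 0.2686
  cell (r,β): −0.03·log₂0.03 = 0.1518
  cell (r,γ): −0.38·log₂0.38 = 0.5305
  cell (s,α): −0.10·log₂0.10 = 0.3322
  cell (s,β): −0.02·log₂0.02 = 0.1129
  cell (s,γ): −0.05·log₂0.05 = 0.2161
  cell (t,α): −0.03·log₂0.03 = 0.1518
  cell (t,β): −0.27·log₂0.27 = 0.5100
  cell (t,γ): −0.05·log₂0.05 = 0.2161
Sum = 2.490 bits.

2.490 bits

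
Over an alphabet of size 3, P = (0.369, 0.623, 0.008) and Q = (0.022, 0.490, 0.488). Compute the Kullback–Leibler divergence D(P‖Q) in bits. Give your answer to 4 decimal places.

D(P‖Q) = Σ p·log₂(p/q).
  0.369·log₂(0.369/0.022) = 1.50111
  0.623·log₂(0.623/0.490) = 0.21584
  0.008·log₂(0.008/0.488) = -0.04745
D(P‖Q) = 1.6695 bits.

1.6695 bits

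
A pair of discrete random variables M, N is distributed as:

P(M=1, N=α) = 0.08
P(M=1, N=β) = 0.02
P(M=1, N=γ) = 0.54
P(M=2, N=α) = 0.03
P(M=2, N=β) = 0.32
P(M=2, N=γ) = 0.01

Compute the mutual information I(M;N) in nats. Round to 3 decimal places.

0.463 nats

Marginals: p(M) = (0.6400, 0.3600), p(N) = (0.1100, 0.3400, 0.5500).
I(M;N) = Σ p(x,y)·ln[p(x,y)/(p(x)p(y))].
  (1,α): 0.08·ln(1.1364) = 0.0102
  (1,β): 0.02·ln(0.0919) = -0.0477
  (1,γ): 0.54·ln(1.5341) = 0.2311
  (2,α): 0.03·ln(0.7576) = -0.0083
  (2,β): 0.32·ln(2.6144) = 0.3075
  (2,γ): 0.01·ln(0.0505) = -0.0299
Sum = 0.463 nats.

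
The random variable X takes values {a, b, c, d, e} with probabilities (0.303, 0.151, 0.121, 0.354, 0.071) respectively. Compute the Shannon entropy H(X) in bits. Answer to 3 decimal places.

H(X) = −Σ p·log₂ p.
  −(0.303)·log₂(0.303) = 0.5220
  −(0.151)·log₂(0.151) = 0.4118
  −(0.121)·log₂(0.121) = 0.3687
  −(0.354)·log₂(0.354) = 0.5304
  −(0.071)·log₂(0.071) = 0.2709
Sum: 0.5220 + 0.4118 + 0.3687 + 0.5304 + 0.2709 = 2.104 bits.

2.104 bits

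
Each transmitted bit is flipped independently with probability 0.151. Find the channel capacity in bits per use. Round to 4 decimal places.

Binary symmetric channel: C = 1 − h₂(ε) where h₂ is the binary entropy function.
h₂(0.151) = −0.151·log₂0.151 − 0.849·log₂0.849 = 0.6123.
C = 1 − 0.6123 = 0.3877 bits per channel use.

0.3877 bits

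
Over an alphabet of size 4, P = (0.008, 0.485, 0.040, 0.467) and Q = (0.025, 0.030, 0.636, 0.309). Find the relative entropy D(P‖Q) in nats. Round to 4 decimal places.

D(P‖Q) = Σ p·ln(p/q).
  0.008·ln(0.008/0.025) = -0.00912
  0.485·ln(0.485/0.030) = 1.34973
  0.040·ln(0.040/0.636) = -0.11065
  0.467·ln(0.467/0.309) = 0.19287
D(P‖Q) = 1.4228 nats.

1.4228 nats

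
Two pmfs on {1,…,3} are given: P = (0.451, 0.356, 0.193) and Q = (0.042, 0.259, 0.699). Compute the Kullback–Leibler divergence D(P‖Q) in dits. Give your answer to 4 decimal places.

D(P‖Q) = Σ p·log₁₀(p/q).
  0.451·log₁₀(0.451/0.042) = 0.46495
  0.356·log₁₀(0.356/0.259) = 0.04918
  0.193·log₁₀(0.193/0.699) = -0.10787
D(P‖Q) = 0.4063 dits.

0.4063 dits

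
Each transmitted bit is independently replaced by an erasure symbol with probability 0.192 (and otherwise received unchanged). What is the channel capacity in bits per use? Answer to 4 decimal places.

Binary erasure channel: capacity C = 1 − ε.
C = 1 − 0.192 = 0.8080 bits per channel use.

0.8080 bits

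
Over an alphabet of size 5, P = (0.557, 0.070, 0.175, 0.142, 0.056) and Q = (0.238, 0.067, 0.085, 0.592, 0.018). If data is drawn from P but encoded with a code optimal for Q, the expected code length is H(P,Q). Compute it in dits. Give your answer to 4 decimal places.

0.7468 dits

H(P,Q) = −Σ p·log₁₀ q.
  −0.557·log₁₀(0.238) = 0.34725
  −0.070·log₁₀(0.067) = 0.08217
  −0.175·log₁₀(0.085) = 0.18735
  −0.142·log₁₀(0.592) = 0.03233
  −0.056·log₁₀(0.018) = 0.09770
H(P,Q) = 0.7468 dits.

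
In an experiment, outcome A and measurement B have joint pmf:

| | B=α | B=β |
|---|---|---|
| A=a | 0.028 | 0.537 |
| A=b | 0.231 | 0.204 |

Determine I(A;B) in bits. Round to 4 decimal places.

Marginals: p(A) = (0.5650, 0.4350), p(B) = (0.2590, 0.7410).
I(A;B) = Σ p(x,y)·log₂[p(x,y)/(p(x)p(y))].
  (a,α): 0.028·log₂(0.1913) = -0.06680
  (a,β): 0.537·log₂(1.2826) = 0.19285
  (b,α): 0.231·log₂(2.0503) = 0.23928
  (b,β): 0.204·log₂(0.6329) = -0.13464
Sum = 0.2307 bits.

0.2307 bits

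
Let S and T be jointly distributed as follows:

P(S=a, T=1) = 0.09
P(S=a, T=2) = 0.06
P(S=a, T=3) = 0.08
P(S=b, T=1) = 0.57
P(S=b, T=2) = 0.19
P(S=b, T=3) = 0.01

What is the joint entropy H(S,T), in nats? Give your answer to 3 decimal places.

H(S,T) = −Σ p(x,y)·ln p(x,y) over all 6 cells.
  cell (a,1): −0.09·ln0.09 = 0.2167
  cell (a,2): −0.06·ln0.06 = 0.1688
  cell (a,3): −0.08·ln0.08 = 0.2021
  cell (b,1): −0.57·ln0.57 = 0.3204
  cell (b,2): −0.19·ln0.19 = 0.3155
  cell (b,3): −0.01·ln0.01 = 0.0461
Sum = 1.270 nats.

1.270 nats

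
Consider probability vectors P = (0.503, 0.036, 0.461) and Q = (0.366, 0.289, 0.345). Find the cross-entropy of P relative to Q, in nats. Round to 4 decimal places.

H(P,Q) = −Σ p·ln q.
  −0.503·ln(0.366) = 0.50558
  −0.036·ln(0.289) = 0.04469
  −0.461·ln(0.345) = 0.49060
H(P,Q) = 1.0409 nats.

1.0409 nats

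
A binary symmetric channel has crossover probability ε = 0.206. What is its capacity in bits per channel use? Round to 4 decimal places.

0.2662 bits

Binary symmetric channel: C = 1 − h₂(ε) where h₂ is the binary entropy function.
h₂(0.206) = −0.206·log₂0.206 − 0.794·log₂0.794 = 0.7338.
C = 1 − 0.7338 = 0.2662 bits per channel use.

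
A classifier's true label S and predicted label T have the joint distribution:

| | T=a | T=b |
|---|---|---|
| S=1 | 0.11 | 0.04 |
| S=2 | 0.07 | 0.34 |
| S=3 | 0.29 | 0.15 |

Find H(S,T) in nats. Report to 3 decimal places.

1.568 nats

H(S,T) = −Σ p(x,y)·ln p(x,y) over all 6 cells.
  cell (1,a): −0.11·ln0.11 = 0.2428
  cell (1,b): −0.04·ln0.04 = 0.1288
  cell (2,a): −0.07·ln0.07 = 0.1861
  cell (2,b): −0.34·ln0.34 = 0.3668
  cell (3,a): −0.29·ln0.29 = 0.3590
  cell (3,b): −0.15·ln0.15 = 0.2846
Sum = 1.568 nats.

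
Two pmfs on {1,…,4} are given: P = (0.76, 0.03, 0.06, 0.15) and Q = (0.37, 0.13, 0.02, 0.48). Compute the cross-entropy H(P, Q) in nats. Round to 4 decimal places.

H(P,Q) = −Σ p·ln q.
  −0.76·ln(0.37) = 0.75563
  −0.03·ln(0.13) = 0.06121
  −0.06·ln(0.02) = 0.23472
  −0.15·ln(0.48) = 0.11010
H(P,Q) = 1.1617 nats.

1.1617 nats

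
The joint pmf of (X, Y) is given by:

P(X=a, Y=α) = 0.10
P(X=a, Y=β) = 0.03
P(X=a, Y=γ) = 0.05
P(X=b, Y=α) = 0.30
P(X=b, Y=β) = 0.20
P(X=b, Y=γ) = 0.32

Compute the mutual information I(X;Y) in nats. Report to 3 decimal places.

Marginals: p(X) = (0.1800, 0.8200), p(Y) = (0.4000, 0.2300, 0.3700).
I(X;Y) = H(X) + H(Y) − H(X,Y).
H(X) = 0.4714, H(Y) = 1.0724, H(X,Y) = 1.5329.
I(X;Y) = 0.4714 + 1.0724 − 1.5329 = 0.011 nats.

0.011 nats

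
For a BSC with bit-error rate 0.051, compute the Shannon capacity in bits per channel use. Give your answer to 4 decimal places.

Binary symmetric channel: C = 1 − h₂(ε) where h₂ is the binary entropy function.
h₂(0.051) = −0.051·log₂0.051 − 0.949·log₂0.949 = 0.2906.
C = 1 − 0.2906 = 0.7094 bits per channel use.

0.7094 bits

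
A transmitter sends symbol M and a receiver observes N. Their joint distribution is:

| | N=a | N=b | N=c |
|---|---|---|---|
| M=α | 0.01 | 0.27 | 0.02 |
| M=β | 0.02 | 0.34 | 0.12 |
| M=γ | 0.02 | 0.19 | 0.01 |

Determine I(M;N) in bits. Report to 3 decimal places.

0.061 bits

Marginals: p(M) = (0.3000, 0.4800, 0.2200), p(N) = (0.0500, 0.8000, 0.1500).
I(M;N) = H(M) + H(N) − H(M,N).
H(M) = 1.5099, H(N) = 0.8842, H(M,N) = 2.3330.
I(M;N) = 1.5099 + 0.8842 − 2.3330 = 0.061 bits.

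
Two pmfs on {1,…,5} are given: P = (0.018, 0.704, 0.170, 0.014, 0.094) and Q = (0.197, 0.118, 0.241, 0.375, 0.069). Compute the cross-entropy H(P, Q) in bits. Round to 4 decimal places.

2.9441 bits

H(P,Q) = −Σ p·log₂ q.
  −0.018·log₂(0.197) = 0.04219
  −0.704·log₂(0.118) = 2.17053
  −0.170·log₂(0.241) = 0.34899
  −0.014·log₂(0.375) = 0.01981
  −0.094·log₂(0.069) = 0.36258
H(P,Q) = 2.9441 bits.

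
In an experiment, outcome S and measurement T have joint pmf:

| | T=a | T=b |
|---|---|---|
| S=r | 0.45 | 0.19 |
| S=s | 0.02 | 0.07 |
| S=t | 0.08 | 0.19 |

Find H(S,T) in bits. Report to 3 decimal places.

2.102 bits

H(S,T) = −Σ p(x,y)·log₂ p(x,y) over all 6 cells.
  cell (r,a): −0.45·log₂0.45 = 0.5184
  cell (r,b): −0.19·log₂0.19 = 0.4552
  cell (s,a): −0.02·log₂0.02 = 0.1129
  cell (s,b): −0.07·log₂0.07 = 0.2686
  cell (t,a): −0.08·log₂0.08 = 0.2915
  cell (t,b): −0.19·log₂0.19 = 0.4552
Sum = 2.102 bits.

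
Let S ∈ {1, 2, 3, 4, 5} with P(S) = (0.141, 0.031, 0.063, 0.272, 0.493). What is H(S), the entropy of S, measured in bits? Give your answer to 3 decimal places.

1.819 bits

H(S) = −Σ p·log₂ p.
  −(0.141)·log₂(0.141) = 0.3985
  −(0.031)·log₂(0.031) = 0.1554
  −(0.063)·log₂(0.063) = 0.2513
  −(0.272)·log₂(0.272) = 0.5109
  −(0.493)·log₂(0.493) = 0.5030
Sum: 0.3985 + 0.1554 + 0.2513 + 0.5109 + 0.5030 = 1.819 bits.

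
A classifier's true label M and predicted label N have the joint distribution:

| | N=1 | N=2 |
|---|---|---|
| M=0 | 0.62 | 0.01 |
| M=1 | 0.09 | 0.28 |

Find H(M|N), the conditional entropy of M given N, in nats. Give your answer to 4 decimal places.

Chain rule: H(M|N) = H(M,N) − H(N).
Marginals: p(M) = (0.6300, 0.3700), p(N) = (0.7100, 0.2900).
H(M,N) = 0.9156 nats; H(N) = 0.6022 nats.
H(M|N) = 0.9156 − 0.6022 = 0.3134 nats.

0.3134 nats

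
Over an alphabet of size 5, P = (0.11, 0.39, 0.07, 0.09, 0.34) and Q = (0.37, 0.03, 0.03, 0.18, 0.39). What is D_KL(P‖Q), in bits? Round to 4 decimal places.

D(P‖Q) = Σ p·log₂(p/q).
  0.11·log₂(0.11/0.37) = -0.19250
  0.39·log₂(0.39/0.03) = 1.44317
  0.07·log₂(0.07/0.03) = 0.08557
  0.09·log₂(0.09/0.18) = -0.09000
  0.34·log₂(0.34/0.39) = -0.06730
D(P‖Q) = 1.1789 bits.

1.1789 bits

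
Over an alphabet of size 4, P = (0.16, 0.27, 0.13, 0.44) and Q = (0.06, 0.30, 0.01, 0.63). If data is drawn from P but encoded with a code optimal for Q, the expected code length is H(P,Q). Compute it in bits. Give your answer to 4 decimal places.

2.2754 bits

H(P,Q) = −Σ p·log₂ q.
  −0.16·log₂(0.06) = 0.64942
  −0.27·log₂(0.30) = 0.46898
  −0.13·log₂(0.01) = 0.86370
  −0.44·log₂(0.63) = 0.29329
H(P,Q) = 2.2754 bits.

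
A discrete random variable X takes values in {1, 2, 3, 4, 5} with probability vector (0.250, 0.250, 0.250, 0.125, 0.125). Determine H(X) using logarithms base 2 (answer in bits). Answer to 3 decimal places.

2.250 bits

H(X) = −Σ p·log₂ p.
  −(0.250)·log₂(0.250) = 0.5000
  −(0.250)·log₂(0.250) = 0.5000
  −(0.250)·log₂(0.250) = 0.5000
  −(0.125)·log₂(0.125) = 0.3750
  −(0.125)·log₂(0.125) = 0.3750
Sum: 0.5000 + 0.5000 + 0.5000 + 0.3750 + 0.3750 = 2.250 bits.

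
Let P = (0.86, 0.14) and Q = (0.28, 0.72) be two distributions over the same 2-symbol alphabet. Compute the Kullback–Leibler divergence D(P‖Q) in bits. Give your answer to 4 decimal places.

1.0615 bits

D(P‖Q) = Σ p·log₂(p/q).
  0.86·log₂(0.86/0.28) = 1.39226
  0.14·log₂(0.14/0.72) = -0.33076
D(P‖Q) = 1.0615 bits.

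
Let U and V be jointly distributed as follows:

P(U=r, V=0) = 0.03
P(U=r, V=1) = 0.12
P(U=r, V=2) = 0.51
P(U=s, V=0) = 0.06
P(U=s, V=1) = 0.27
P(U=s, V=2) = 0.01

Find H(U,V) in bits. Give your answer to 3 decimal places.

1.834 bits

H(U,V) = −Σ p(x,y)·log₂ p(x,y) over all 6 cells.
  cell (r,0): −0.03·log₂0.03 = 0.1518
  cell (r,1): −0.12·log₂0.12 = 0.3671
  cell (r,2): −0.51·log₂0.51 = 0.4954
  cell (s,0): −0.06·log₂0.06 = 0.2435
  cell (s,1): −0.27·log₂0.27 = 0.5100
  cell (s,2): −0.01·log₂0.01 = 0.0664
Sum = 1.834 bits.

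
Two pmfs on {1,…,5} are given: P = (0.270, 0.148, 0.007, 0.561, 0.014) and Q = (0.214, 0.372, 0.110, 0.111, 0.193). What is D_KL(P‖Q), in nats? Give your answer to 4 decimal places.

0.7793 nats

D(P‖Q) = Σ p·ln(p/q).
  0.270·ln(0.270/0.214) = 0.06276
  0.148·ln(0.148/0.372) = -0.13641
  0.007·ln(0.007/0.110) = -0.01928
  0.561·ln(0.561/0.111) = 0.90893
  0.014·ln(0.014/0.193) = -0.03673
D(P‖Q) = 0.7793 nats.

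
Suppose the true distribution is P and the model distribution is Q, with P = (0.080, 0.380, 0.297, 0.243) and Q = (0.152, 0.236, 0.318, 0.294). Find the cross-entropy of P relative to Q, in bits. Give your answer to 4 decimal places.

H(P,Q) = −Σ p·log₂ q.
  −0.080·log₂(0.152) = 0.21743
  −0.380·log₂(0.236) = 0.79159
  −0.297·log₂(0.318) = 0.49091
  −0.243·log₂(0.294) = 0.42917
H(P,Q) = 1.9291 bits.

1.9291 bits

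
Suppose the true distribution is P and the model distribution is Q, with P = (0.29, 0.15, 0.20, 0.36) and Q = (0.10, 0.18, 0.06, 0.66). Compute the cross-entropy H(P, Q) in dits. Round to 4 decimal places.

0.7110 dits

H(P,Q) = −Σ p·log₁₀ q.
  −0.29·log₁₀(0.10) = 0.29000
  −0.15·log₁₀(0.18) = 0.11171
  −0.20·log₁₀(0.06) = 0.24437
  −0.36·log₁₀(0.66) = 0.06496
H(P,Q) = 0.7110 dits.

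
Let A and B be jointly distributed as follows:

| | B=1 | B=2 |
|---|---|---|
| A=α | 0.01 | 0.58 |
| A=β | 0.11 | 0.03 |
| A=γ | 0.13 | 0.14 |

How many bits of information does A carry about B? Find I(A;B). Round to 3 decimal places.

Marginals: p(A) = (0.5900, 0.1400, 0.2700), p(B) = (0.2500, 0.7500).
I(A;B) = H(A) + H(B) − H(A,B).
H(A) = 1.3562, H(B) = 0.8113, H(A,B) = 1.8041.
I(A;B) = 1.3562 + 0.8113 − 1.8041 = 0.363 bits.

0.363 bits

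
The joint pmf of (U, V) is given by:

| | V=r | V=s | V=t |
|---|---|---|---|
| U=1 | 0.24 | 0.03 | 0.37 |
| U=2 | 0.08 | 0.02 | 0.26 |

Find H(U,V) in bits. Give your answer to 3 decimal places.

2.086 bits

H(U,V) = −Σ p(x,y)·log₂ p(x,y) over all 6 cells.
  cell (1,r): −0.24·log₂0.24 = 0.4941
  cell (1,s): −0.03·log₂0.03 = 0.1518
  cell (1,t): −0.37·log₂0.37 = 0.5307
  cell (2,r): −0.08·log₂0.08 = 0.2915
  cell (2,s): −0.02·log₂0.02 = 0.1129
  cell (2,t): −0.26·log₂0.26 = 0.5053
Sum = 2.086 bits.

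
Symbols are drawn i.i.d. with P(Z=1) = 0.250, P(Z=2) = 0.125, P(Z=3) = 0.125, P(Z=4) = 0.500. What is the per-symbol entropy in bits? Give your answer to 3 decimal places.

1.750 bits

H(Z) = −Σ p·log₂ p.
  −(0.250)·log₂(0.250) = 0.5000
  −(0.125)·log₂(0.125) = 0.3750
  −(0.125)·log₂(0.125) = 0.3750
  −(0.500)·log₂(0.500) = 0.5000
Sum: 0.5000 + 0.3750 + 0.3750 + 0.5000 = 1.750 bits.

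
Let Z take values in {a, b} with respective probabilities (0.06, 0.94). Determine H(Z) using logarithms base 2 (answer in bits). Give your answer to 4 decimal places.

0.3274 bits

H(Z) = −Σ p·log₂ p.
  −(0.06)·log₂(0.06) = 0.24353
  −(0.94)·log₂(0.94) = 0.08391
Sum: 0.24353 + 0.08391 = 0.3274 bits.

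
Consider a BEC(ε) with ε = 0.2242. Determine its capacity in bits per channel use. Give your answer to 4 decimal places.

Binary erasure channel: capacity C = 1 − ε.
C = 1 − 0.2242 = 0.7758 bits per channel use.

0.7758 bits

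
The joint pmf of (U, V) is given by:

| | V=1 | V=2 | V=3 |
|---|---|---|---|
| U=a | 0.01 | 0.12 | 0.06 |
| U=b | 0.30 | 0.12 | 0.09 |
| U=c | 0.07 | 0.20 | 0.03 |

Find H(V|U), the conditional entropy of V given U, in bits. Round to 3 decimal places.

1.291 bits

Marginals: p(U) = (0.1900, 0.5100, 0.3000), p(V) = (0.3800, 0.4400, 0.1800).
H(V|U) = Σ p(U) · H(V|U=·).
  U=a: p=0.1900, H(V|U=a) = 1.1674
  U=b: p=0.5100, H(V|U=b) = 1.3831
  U=c: p=0.3000, H(V|U=c) = 1.2121
Weighted sum = 1.291 bits.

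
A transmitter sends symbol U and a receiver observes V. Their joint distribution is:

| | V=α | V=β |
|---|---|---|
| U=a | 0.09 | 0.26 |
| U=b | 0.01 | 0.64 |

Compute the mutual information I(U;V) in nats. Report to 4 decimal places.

0.0739 nats

Marginals: p(U) = (0.3500, 0.6500), p(V) = (0.1000, 0.9000).
I(U;V) = H(U) + H(V) − H(U,V).
H(U) = 0.6474, H(V) = 0.3251, H(U,V) = 0.8986.
I(U;V) = 0.6474 + 0.3251 − 0.8986 = 0.0739 nats.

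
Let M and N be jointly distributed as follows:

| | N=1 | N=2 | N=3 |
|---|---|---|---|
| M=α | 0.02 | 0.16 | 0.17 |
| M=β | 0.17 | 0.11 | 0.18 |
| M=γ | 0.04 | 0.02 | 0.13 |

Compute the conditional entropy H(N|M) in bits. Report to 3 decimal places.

Marginals: p(M) = (0.3500, 0.4600, 0.1900), p(N) = (0.2300, 0.2900, 0.4800).
H(N|M) = Σ p(M) · H(N|M=·).
  M=α: p=0.3500, H(N|M=α) = 1.2582
  M=β: p=0.4600, H(N|M=β) = 1.5540
  M=γ: p=0.1900, H(N|M=γ) = 1.1897
Weighted sum = 1.381 bits.

1.381 bits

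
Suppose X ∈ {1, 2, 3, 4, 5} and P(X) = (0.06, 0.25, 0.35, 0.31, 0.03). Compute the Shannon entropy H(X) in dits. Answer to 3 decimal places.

H(X) = −Σ p·log₁₀ p.
  −(0.06)·log₁₀(0.06) = 0.0733
  −(0.25)·log₁₀(0.25) = 0.1505
  −(0.35)·log₁₀(0.35) = 0.1596
  −(0.31)·log₁₀(0.31) = 0.1577
  −(0.03)·log₁₀(0.03) = 0.0457
Sum: 0.0733 + 0.1505 + 0.1596 + 0.1577 + 0.0457 = 0.587 dits.

0.587 dits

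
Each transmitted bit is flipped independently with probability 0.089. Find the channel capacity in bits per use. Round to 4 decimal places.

0.5669 bits

Binary symmetric channel: C = 1 − h₂(ε) where h₂ is the binary entropy function.
h₂(0.089) = −0.089·log₂0.089 − 0.911·log₂0.911 = 0.4331.
C = 1 − 0.4331 = 0.5669 bits per channel use.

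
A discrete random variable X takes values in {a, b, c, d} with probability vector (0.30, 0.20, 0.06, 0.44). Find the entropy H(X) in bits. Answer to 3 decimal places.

H(X) = −Σ p·log₂ p.
  −(0.30)·log₂(0.30) = 0.5211
  −(0.20)·log₂(0.20) = 0.4644
  −(0.06)·log₂(0.06) = 0.2435
  −(0.44)·log₂(0.44) = 0.5211
Sum: 0.5211 + 0.4644 + 0.2435 + 0.5211 = 1.750 bits.

1.750 bits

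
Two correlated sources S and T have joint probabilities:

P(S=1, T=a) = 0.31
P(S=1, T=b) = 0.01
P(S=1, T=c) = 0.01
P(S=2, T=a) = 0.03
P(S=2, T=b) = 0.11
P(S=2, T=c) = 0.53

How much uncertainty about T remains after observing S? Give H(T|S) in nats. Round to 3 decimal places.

Chain rule: H(T|S) = H(S,T) − H(S).
Marginals: p(S) = (0.3300, 0.6700), p(T) = (0.3400, 0.1200, 0.5400).
H(S,T) = 1.1397 nats; H(S) = 0.6342 nats.
H(T|S) = 1.1397 − 0.6342 = 0.505 nats.

0.505 nats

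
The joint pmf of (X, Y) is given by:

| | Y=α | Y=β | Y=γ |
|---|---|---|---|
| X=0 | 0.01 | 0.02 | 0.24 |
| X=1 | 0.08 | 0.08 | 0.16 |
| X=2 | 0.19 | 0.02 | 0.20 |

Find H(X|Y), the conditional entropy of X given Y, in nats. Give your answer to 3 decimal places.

0.962 nats

Marginals: p(X) = (0.2700, 0.3200, 0.4100), p(Y) = (0.2800, 0.1200, 0.6000).
H(X|Y) = Σ p(Y) · H(X|Y=·).
  Y=α: p=0.2800, H(X|Y=α) = 0.7401
  Y=β: p=0.1200, H(X|Y=β) = 0.8676
  Y=γ: p=0.6000, H(X|Y=γ) = 1.0852
Weighted sum = 0.962 nats.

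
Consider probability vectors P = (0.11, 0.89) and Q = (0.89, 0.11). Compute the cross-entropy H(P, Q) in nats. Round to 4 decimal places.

1.9773 nats

H(P,Q) = −Σ p·ln q.
  −0.11·ln(0.89) = 0.01282
  −0.89·ln(0.11) = 1.96447
H(P,Q) = 1.9773 nats.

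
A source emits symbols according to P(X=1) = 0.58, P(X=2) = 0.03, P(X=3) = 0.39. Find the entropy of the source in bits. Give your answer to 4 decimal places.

1.1374 bits

H(X) = −Σ p·log₂ p.
  −(0.58)·log₂(0.58) = 0.45581
  −(0.03)·log₂(0.03) = 0.15177
  −(0.39)·log₂(0.39) = 0.52980
Sum: 0.45581 + 0.15177 + 0.52980 = 1.1374 bits.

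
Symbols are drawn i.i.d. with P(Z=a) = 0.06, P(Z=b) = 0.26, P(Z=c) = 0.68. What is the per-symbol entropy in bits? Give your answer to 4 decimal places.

1.1272 bits

H(Z) = −Σ p·log₂ p.
  −(0.06)·log₂(0.06) = 0.24353
  −(0.26)·log₂(0.26) = 0.50529
  −(0.68)·log₂(0.68) = 0.37835
Sum: 0.24353 + 0.50529 + 0.37835 = 1.1272 bits.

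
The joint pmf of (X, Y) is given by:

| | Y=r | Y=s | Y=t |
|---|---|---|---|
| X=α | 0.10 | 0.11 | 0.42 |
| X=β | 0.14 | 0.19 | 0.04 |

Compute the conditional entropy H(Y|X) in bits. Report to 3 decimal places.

Marginals: p(X) = (0.6300, 0.3700), p(Y) = (0.2400, 0.3000, 0.4600).
H(Y|X) = Σ p(X) · H(Y|X=·).
  X=α: p=0.6300, H(Y|X=α) = 1.2511
  X=β: p=0.3700, H(Y|X=β) = 1.3712
Weighted sum = 1.296 bits.

1.296 bits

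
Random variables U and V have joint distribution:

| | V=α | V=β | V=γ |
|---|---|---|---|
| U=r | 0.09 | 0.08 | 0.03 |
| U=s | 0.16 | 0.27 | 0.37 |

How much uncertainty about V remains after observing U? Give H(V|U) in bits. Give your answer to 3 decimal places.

Chain rule: H(V|U) = H(U,V) − H(U).
Marginals: p(U) = (0.2000, 0.8000), p(V) = (0.2500, 0.3500, 0.4000).
H(U,V) = 2.2197 bits; H(U) = 0.7219 bits.
H(V|U) = 2.2197 − 0.7219 = 1.498 bits.

1.498 bits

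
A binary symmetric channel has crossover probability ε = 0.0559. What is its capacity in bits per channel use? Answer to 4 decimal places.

0.6891 bits

Binary symmetric channel: C = 1 − h₂(ε) where h₂ is the binary entropy function.
h₂(0.0559) = −0.0559·log₂0.0559 − 0.9441·log₂0.9441 = 0.3109.
C = 1 − 0.3109 = 0.6891 bits per channel use.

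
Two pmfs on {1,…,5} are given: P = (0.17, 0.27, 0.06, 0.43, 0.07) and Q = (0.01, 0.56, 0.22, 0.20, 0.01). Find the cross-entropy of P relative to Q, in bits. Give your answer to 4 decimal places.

H(P,Q) = −Σ p·log₂ q.
  −0.17·log₂(0.01) = 1.12946
  −0.27·log₂(0.56) = 0.22586
  −0.06·log₂(0.22) = 0.13107
  −0.43·log₂(0.20) = 0.99843
  −0.07·log₂(0.01) = 0.46507
H(P,Q) = 2.9499 bits.

2.9499 bits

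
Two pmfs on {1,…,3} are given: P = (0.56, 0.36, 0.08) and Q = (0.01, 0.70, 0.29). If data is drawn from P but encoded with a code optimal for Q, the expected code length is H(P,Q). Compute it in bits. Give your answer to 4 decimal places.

H(P,Q) = −Σ p·log₂ q.
  −0.56·log₂(0.01) = 3.72056
  −0.36·log₂(0.70) = 0.18525
  −0.08·log₂(0.29) = 0.14287
H(P,Q) = 4.0487 bits.

4.0487 bits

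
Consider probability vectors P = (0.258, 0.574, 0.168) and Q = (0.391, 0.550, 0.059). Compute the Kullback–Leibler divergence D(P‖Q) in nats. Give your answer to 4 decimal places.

D(P‖Q) = Σ p·ln(p/q).
  0.258·ln(0.258/0.391) = -0.10726
  0.574·ln(0.574/0.550) = 0.02452
  0.168·ln(0.168/0.059) = 0.17580
D(P‖Q) = 0.0931 nats.

0.0931 nats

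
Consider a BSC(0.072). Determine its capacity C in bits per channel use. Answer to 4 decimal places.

0.6267 bits

Binary symmetric channel: C = 1 − h₂(ε) where h₂ is the binary entropy function.
h₂(0.072) = −0.072·log₂0.072 − 0.928·log₂0.928 = 0.3733.
C = 1 − 0.3733 = 0.6267 bits per channel use.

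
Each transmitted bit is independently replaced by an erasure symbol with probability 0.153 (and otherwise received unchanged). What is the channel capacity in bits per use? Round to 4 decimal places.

Binary erasure channel: capacity C = 1 − ε.
C = 1 − 0.153 = 0.8470 bits per channel use.

0.8470 bits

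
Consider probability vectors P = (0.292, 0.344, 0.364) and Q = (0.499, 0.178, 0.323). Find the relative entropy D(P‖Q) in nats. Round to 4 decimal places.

0.1137 nats

D(P‖Q) = Σ p·ln(p/q).
  0.292·ln(0.292/0.499) = -0.15647
  0.344·ln(0.344/0.178) = 0.22665
  0.364·ln(0.364/0.323) = 0.04350
D(P‖Q) = 0.1137 nats.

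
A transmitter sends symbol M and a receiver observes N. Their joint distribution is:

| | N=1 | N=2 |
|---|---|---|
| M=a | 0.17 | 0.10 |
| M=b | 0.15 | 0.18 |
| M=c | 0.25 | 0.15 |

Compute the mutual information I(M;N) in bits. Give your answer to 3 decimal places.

Marginals: p(M) = (0.2700, 0.3300, 0.4000), p(N) = (0.5700, 0.4300).
I(M;N) = Σ p(x,y)·log₂[p(x,y)/(p(x)p(y))].
  (a,1): 0.17·log₂(1.1046) = 0.0244
  (a,2): 0.10·log₂(0.8613) = -0.0215
  (b,1): 0.15·log₂(0.7974) = -0.0490
  (b,2): 0.18·log₂(1.2685) = 0.0618
  (c,1): 0.25·log₂(1.0965) = 0.0332
  (c,2): 0.15·log₂(0.8721) = -0.0296
Sum = 0.019 bits.

0.019 bits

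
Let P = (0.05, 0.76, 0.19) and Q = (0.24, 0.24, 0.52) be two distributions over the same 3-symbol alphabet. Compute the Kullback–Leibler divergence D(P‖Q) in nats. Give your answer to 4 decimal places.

0.6063 nats

D(P‖Q) = Σ p·ln(p/q).
  0.05·ln(0.05/0.24) = -0.07843
  0.76·ln(0.76/0.24) = 0.87604
  0.19·ln(0.19/0.52) = -0.19129
D(P‖Q) = 0.6063 nats.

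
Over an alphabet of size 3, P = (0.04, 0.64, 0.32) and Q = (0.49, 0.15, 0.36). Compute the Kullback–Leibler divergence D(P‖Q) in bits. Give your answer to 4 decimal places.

D(P‖Q) = Σ p·log₂(p/q).
  0.04·log₂(0.04/0.49) = -0.14459
  0.64·log₂(0.64/0.15) = 1.33959
  0.32·log₂(0.32/0.36) = -0.05438
D(P‖Q) = 1.1406 bits.

1.1406 bits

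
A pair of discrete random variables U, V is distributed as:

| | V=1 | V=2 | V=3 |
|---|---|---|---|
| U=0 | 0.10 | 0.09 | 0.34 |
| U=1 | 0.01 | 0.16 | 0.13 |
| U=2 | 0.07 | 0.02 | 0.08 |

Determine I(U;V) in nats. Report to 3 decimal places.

Marginals: p(U) = (0.5300, 0.3000, 0.1700), p(V) = (0.1800, 0.2700, 0.5500).
I(U;V) = H(U) + H(V) − H(U,V).
H(U) = 0.9989, H(V) = 0.9910, H(U,V) = 1.8847.
I(U;V) = 0.9989 + 0.9910 − 1.8847 = 0.105 nats.

0.105 nats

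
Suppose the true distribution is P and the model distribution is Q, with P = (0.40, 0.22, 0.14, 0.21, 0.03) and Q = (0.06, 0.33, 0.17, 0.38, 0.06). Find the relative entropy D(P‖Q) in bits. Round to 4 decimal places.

D(P‖Q) = Σ p·log₂(p/q).
  0.40·log₂(0.40/0.06) = 1.09479
  0.22·log₂(0.22/0.33) = -0.12869
  0.14·log₂(0.14/0.17) = -0.03922
  0.21·log₂(0.21/0.38) = -0.17968
  0.03·log₂(0.03/0.06) = -0.03000
D(P‖Q) = 0.7172 bits.

0.7172 bits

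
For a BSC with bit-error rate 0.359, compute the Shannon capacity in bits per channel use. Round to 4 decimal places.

0.0582 bits

Binary symmetric channel: C = 1 − h₂(ε) where h₂ is the binary entropy function.
h₂(0.359) = −0.359·log₂0.359 − 0.641·log₂0.641 = 0.9418.
C = 1 − 0.9418 = 0.0582 bits per channel use.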